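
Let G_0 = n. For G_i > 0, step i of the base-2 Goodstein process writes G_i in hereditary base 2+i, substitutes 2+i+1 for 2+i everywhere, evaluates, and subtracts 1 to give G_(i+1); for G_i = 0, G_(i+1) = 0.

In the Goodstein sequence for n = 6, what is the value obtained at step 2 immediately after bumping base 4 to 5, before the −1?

i=0: 6 = 2^2 + 2 (b=2); 2→3: 3^3 + 3 = 30; 30−1 = 29
i=1: 29 = 3^3 + 2 (b=3); 3→4: 4^4 + 2 = 258; 258−1 = 257
i=2: 257 = 4^4 + 1 (b=4); 4→5: 5^5 + 1 = 3126; 3126−1 = 3125

3126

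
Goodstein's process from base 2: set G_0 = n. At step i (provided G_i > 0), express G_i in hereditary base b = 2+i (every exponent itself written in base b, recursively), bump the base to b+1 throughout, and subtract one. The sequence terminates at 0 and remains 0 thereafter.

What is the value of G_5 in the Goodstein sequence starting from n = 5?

i=0: 5 = 2^2 + 1 (b=2); 2→3: 3^3 + 1 = 28; 28−1 = 27
i=1: 27 = 3^3 (b=3); 3→4: 4^4 = 256; 256−1 = 255
i=2: 255 = 3·4^3 + 3·4^2 + 3·4 + 3 (b=4); 4→5: 3·5^3 + 3·5^2 + 3·5 + 3 = 468; 468−1 = 467
i=3: 467 = 3·5^3 + 3·5^2 + 3·5 + 2 (b=5); 5→6: 3·6^3 + 3·6^2 + 3·6 + 2 = 776; 776−1 = 775
i=4: 775 = 3·6^3 + 3·6^2 + 3·6 + 1 (b=6); 6→7: 3·7^3 + 3·7^2 + 3·7 + 1 = 1198; 1198−1 = 1197

1197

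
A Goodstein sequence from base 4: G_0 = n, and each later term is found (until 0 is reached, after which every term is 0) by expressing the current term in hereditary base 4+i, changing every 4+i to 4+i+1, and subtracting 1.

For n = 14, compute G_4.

21

i=0: 14 = 3·4 + 2 (b=4); 4→5: 3·5 + 2 = 17; 17−1 = 16
i=1: 16 = 3·5 + 1 (b=5); 5→6: 3·6 + 1 = 19; 19−1 = 18
i=2: 18 = 3·6 (b=6); 6→7: 3·7 = 21; 21−1 = 20
i=3: 20 = 2·7 + 6 (b=7); 7→8: 2·8 + 6 = 22; 22−1 = 21
i=4: 21 = 2·8 + 5 (b=8); 8→9: 2·9 + 5 = 23; 23−1 = 22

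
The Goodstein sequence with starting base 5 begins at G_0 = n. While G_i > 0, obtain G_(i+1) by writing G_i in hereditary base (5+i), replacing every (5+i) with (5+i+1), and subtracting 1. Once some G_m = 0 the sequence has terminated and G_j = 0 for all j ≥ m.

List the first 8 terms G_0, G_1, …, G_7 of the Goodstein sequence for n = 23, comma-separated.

23, 26, 29, 32, 35, 37, 39, 41

i=0: 23 = 4·5 + 3 (b=5); 5→6: 4·6 + 3 = 27; 27−1 = 26
i=1: 26 = 4·6 + 2 (b=6); 6→7: 4·7 + 2 = 30; 30−1 = 29
i=2: 29 = 4·7 + 1 (b=7); 7→8: 4·8 + 1 = 33; 33−1 = 32
i=3: 32 = 4·8 (b=8); 8→9: 4·9 = 36; 36−1 = 35
i=4: 35 = 3·9 + 8 (b=9); 9→10: 3·10 + 8 = 38; 38−1 = 37
i=5: 37 = 3·10 + 7 (b=10); 10→11: 3·11 + 7 = 40; 40−1 = 39
i=6: 39 = 3·11 + 6 (b=11); 11→12: 3·12 + 6 = 42; 42−1 = 41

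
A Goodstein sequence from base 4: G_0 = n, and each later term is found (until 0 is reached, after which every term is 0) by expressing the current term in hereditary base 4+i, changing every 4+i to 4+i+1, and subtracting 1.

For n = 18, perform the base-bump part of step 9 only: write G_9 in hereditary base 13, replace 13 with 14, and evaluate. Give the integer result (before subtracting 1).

84

18 —HB4→ 4^2 + 2 —bump→ 5^2 + 2 = 27 —(−1)→ 26
26 —HB5→ 5^2 + 1 —bump→ 6^2 + 1 = 37 —(−1)→ 36
36 —HB6→ 6^2 —bump→ 7^2 = 49 —(−1)→ 48
48 —HB7→ 6·7 + 6 —bump→ 6·8 + 6 = 54 —(−1)→ 53
53 —HB8→ 6·8 + 5 —bump→ 6·9 + 5 = 59 —(−1)→ 58
58 —HB9→ 6·9 + 4 —bump→ 6·10 + 4 = 64 —(−1)→ 63
63 —HB10→ 6·10 + 3 —bump→ 6·11 + 3 = 69 —(−1)→ 68
68 —HB11→ 6·11 + 2 —bump→ 6·12 + 2 = 74 —(−1)→ 73
73 —HB12→ 6·12 + 1 —bump→ 6·13 + 1 = 79 —(−1)→ 78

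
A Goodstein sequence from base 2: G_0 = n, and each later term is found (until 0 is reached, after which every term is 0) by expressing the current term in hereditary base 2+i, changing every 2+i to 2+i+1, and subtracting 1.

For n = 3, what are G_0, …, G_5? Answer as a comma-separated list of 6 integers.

[0] 3 ≡ 2 + 1 (base 2). Lift 3: 4. −1: 3.
[1] 3 ≡ 3 (base 3). Lift 4: 4. −1: 3.
[2] 3 ≡ 3 (base 4). Lift 5: 3. −1: 2.
[3] 2 ≡ 2 (base 5). Lift 6: 2. −1: 1.
[4] 1 ≡ 1 (base 6). Lift 7: 1. −1: 0.

3, 3, 3, 2, 1, 0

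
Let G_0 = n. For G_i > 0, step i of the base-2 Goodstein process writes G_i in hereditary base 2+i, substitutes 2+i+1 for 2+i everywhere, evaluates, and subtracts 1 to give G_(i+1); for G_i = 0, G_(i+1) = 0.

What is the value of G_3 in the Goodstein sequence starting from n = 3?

G_0 = 3. HB_2(3) = 2 + 1. Bump = 4. G_1 = 3.
G_1 = 3. HB_3(3) = 3. Bump = 4. G_2 = 3.
G_2 = 3. HB_4(3) = 3. Bump = 3. G_3 = 2.
G_3 = 2. HB_5(2) = 2. Bump = 2. G_4 = 1.

2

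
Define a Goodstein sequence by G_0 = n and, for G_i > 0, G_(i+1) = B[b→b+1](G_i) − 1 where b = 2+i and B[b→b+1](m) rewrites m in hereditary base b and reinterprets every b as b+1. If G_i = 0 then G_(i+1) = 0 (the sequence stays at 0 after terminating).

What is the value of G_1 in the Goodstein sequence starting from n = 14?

110

(0) 14|_2 = 2^(2 + 1) + 2^2 + 2 ↦ 3^(3 + 1) + 3^3 + 3|_3 = 111 ⇒ 110
(1) 110|_3 = 3^(3 + 1) + 3^3 + 2 ↦ 4^(4 + 1) + 4^4 + 2|_4 = 1282 ⇒ 1281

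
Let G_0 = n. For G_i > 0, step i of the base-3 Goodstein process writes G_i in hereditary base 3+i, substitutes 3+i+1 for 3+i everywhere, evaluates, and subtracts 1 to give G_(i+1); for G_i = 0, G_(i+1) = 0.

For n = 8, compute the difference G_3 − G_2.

1

8 —HB3→ 2·3 + 2 —bump→ 2·4 + 2 = 10 —(−1)→ 9
9 —HB4→ 2·4 + 1 —bump→ 2·5 + 1 = 11 —(−1)→ 10
10 —HB5→ 2·5 —bump→ 2·6 = 12 —(−1)→ 11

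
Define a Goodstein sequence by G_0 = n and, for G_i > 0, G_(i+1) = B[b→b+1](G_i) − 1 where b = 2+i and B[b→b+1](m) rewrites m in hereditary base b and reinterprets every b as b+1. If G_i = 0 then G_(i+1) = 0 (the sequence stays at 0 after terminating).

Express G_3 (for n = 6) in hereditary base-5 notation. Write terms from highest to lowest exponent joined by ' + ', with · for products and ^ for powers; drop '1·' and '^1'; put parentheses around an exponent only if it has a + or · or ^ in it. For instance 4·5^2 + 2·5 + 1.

5^5

(0) 6|_2 = 2^2 + 2 ↦ 3^3 + 3|_3 = 30 ⇒ 29
(1) 29|_3 = 3^3 + 2 ↦ 4^4 + 2|_4 = 258 ⇒ 257
(2) 257|_4 = 4^4 + 1 ↦ 5^5 + 1|_5 = 3126 ⇒ 3125
(3) 3125|_5 = 5^5 ↦ 6^6|_6 = 46656 ⇒ 46655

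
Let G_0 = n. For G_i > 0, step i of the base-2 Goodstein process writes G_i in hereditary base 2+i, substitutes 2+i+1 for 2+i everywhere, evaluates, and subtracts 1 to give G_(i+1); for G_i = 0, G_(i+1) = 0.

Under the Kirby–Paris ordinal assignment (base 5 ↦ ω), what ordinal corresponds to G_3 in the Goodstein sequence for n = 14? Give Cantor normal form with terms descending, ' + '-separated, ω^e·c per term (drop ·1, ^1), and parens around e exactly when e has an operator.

ω^(ω + 1) + ω^ω

G_0=14  [base 2] 2^(2 + 1) + 2^2 + 2  →[2↦3]→  3^(3 + 1) + 3^3 + 3 = 111  −1 ⇒ G_1=110
G_1=110  [base 3] 3^(3 + 1) + 3^3 + 2  →[3↦4]→  4^(4 + 1) + 4^4 + 2 = 1282  −1 ⇒ G_2=1281
G_2=1281  [base 4] 4^(4 + 1) + 4^4 + 1  →[4↦5]→  5^(5 + 1) + 5^5 + 1 = 18751  −1 ⇒ G_3=18750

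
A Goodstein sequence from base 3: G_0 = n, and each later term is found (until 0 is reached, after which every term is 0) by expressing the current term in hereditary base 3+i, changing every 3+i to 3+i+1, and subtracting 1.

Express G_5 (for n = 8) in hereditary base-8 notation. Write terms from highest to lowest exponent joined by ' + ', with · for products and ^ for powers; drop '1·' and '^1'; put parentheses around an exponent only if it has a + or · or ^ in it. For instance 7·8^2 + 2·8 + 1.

8 + 3

step 0: 8 = 2·3 + 2; sub 4 for 3: 2·4 + 2; = 10; G_1 = 10−1 = 9
step 1: 9 = 2·4 + 1; sub 5 for 4: 2·5 + 1; = 11; G_2 = 11−1 = 10
step 2: 10 = 2·5; sub 6 for 5: 2·6; = 12; G_3 = 12−1 = 11
step 3: 11 = 6 + 5; sub 7 for 6: 7 + 5; = 12; G_4 = 12−1 = 11
step 4: 11 = 7 + 4; sub 8 for 7: 8 + 4; = 12; G_5 = 12−1 = 11
step 5: 11 = 8 + 3; sub 9 for 8: 9 + 3; = 12; G_6 = 12−1 = 11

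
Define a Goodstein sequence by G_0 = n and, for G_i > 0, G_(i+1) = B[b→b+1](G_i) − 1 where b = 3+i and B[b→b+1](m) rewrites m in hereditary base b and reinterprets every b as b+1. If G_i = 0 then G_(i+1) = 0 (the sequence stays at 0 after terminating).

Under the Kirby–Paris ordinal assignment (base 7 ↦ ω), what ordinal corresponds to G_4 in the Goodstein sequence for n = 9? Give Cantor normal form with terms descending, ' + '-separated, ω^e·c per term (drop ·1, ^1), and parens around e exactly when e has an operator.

ω·3

step 0: 9 = 3^2; sub 4 for 3: 4^2; = 16; G_1 = 16−1 = 15
step 1: 15 = 3·4 + 3; sub 5 for 4: 3·5 + 3; = 18; G_2 = 18−1 = 17
step 2: 17 = 3·5 + 2; sub 6 for 5: 3·6 + 2; = 20; G_3 = 20−1 = 19
step 3: 19 = 3·6 + 1; sub 7 for 6: 3·7 + 1; = 22; G_4 = 22−1 = 21
step 4: 21 = 3·7; sub 8 for 7: 3·8; = 24; G_5 = 24−1 = 23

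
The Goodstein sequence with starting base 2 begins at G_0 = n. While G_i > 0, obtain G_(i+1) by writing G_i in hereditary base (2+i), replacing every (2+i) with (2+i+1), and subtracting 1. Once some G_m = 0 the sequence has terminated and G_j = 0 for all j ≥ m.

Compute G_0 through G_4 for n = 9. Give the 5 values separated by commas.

[0] 9 ≡ 2^(2 + 1) + 1 (base 2). Lift 3: 82. −1: 81.
[1] 81 ≡ 3^(3 + 1) (base 3). Lift 4: 1024. −1: 1023.
[2] 1023 ≡ 3·4^4 + 3·4^3 + 3·4^2 + 3·4 + 3 (base 4). Lift 5: 9843. −1: 9842.
[3] 9842 ≡ 3·5^5 + 3·5^3 + 3·5^2 + 3·5 + 2 (base 5). Lift 6: 140744. −1: 140743.

9, 81, 1023, 9842, 140743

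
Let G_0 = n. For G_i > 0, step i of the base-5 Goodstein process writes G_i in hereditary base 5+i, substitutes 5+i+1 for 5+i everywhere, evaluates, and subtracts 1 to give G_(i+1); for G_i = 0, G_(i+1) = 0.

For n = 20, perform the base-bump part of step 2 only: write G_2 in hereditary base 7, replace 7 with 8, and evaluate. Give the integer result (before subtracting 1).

28

20 —HB5→ 4·5 —bump→ 4·6 = 24 —(−1)→ 23
23 —HB6→ 3·6 + 5 —bump→ 3·7 + 5 = 26 —(−1)→ 25
25 —HB7→ 3·7 + 4 —bump→ 3·8 + 4 = 28 —(−1)→ 27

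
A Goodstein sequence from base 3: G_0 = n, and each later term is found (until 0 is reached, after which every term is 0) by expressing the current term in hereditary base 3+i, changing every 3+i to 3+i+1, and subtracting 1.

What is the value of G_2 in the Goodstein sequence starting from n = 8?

10

(0) 8|_3 = 2·3 + 2 ↦ 2·4 + 2|_4 = 10 ⇒ 9
(1) 9|_4 = 2·4 + 1 ↦ 2·5 + 1|_5 = 11 ⇒ 10
(2) 10|_5 = 2·5 ↦ 2·6|_6 = 12 ⇒ 11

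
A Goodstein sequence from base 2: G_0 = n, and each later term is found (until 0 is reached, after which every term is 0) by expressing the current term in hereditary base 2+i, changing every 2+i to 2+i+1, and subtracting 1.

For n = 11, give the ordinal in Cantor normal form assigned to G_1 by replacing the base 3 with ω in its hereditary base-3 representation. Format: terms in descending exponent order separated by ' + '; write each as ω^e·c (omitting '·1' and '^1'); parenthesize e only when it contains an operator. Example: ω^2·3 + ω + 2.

ω^(ω + 1) + ω

(0) 11|_2 = 2^(2 + 1) + 2 + 1 ↦ 3^(3 + 1) + 3 + 1|_3 = 85 ⇒ 84
(1) 84|_3 = 3^(3 + 1) + 3 ↦ 4^(4 + 1) + 4|_4 = 1028 ⇒ 1027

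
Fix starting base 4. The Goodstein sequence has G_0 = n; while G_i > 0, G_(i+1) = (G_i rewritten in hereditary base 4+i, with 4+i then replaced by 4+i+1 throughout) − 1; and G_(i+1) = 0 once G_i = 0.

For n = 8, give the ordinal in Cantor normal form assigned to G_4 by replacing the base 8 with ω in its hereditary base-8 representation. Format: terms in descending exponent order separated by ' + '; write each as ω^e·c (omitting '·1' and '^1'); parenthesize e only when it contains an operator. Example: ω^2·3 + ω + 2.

i=0: 8 = 2·4 (b=4); 4→5: 2·5 = 10; 10−1 = 9
i=1: 9 = 5 + 4 (b=5); 5→6: 6 + 4 = 10; 10−1 = 9
i=2: 9 = 6 + 3 (b=6); 6→7: 7 + 3 = 10; 10−1 = 9
i=3: 9 = 7 + 2 (b=7); 7→8: 8 + 2 = 10; 10−1 = 9
i=4: 9 = 8 + 1 (b=8); 8→9: 9 + 1 = 10; 10−1 = 9

ω + 1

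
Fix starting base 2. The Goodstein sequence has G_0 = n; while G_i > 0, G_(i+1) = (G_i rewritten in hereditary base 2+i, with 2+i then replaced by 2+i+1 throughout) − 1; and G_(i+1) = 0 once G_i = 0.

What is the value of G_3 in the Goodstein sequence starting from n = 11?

step 0: 11 = 2^(2 + 1) + 2 + 1; sub 3 for 2: 3^(3 + 1) + 3 + 1; = 85; G_1 = 85−1 = 84
step 1: 84 = 3^(3 + 1) + 3; sub 4 for 3: 4^(4 + 1) + 4; = 1028; G_2 = 1028−1 = 1027
step 2: 1027 = 4^(4 + 1) + 3; sub 5 for 4: 5^(5 + 1) + 3; = 15628; G_3 = 15628−1 = 15627
step 3: 15627 = 5^(5 + 1) + 2; sub 6 for 5: 6^(6 + 1) + 2; = 279938; G_4 = 279938−1 = 279937

15627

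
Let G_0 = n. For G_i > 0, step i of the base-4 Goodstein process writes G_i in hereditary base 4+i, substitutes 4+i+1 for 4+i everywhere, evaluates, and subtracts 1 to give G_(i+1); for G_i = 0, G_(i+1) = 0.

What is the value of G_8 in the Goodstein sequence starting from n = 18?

G_0=18  [base 4] 4^2 + 2  →[4↦5]→  5^2 + 2 = 27  −1 ⇒ G_1=26
G_1=26  [base 5] 5^2 + 1  →[5↦6]→  6^2 + 1 = 37  −1 ⇒ G_2=36
G_2=36  [base 6] 6^2  →[6↦7]→  7^2 = 49  −1 ⇒ G_3=48
G_3=48  [base 7] 6·7 + 6  →[7↦8]→  6·8 + 6 = 54  −1 ⇒ G_4=53
G_4=53  [base 8] 6·8 + 5  →[8↦9]→  6·9 + 5 = 59  −1 ⇒ G_5=58
G_5=58  [base 9] 6·9 + 4  →[9↦10]→  6·10 + 4 = 64  −1 ⇒ G_6=63
G_6=63  [base 10] 6·10 + 3  →[10↦11]→  6·11 + 3 = 69  −1 ⇒ G_7=68
G_7=68  [base 11] 6·11 + 2  →[11↦12]→  6·12 + 2 = 74  −1 ⇒ G_8=73

73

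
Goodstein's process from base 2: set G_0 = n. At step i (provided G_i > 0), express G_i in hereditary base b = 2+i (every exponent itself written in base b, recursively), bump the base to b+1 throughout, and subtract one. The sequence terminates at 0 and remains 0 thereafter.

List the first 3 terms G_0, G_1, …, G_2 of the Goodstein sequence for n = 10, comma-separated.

10, 83, 1025

(0) 10|_2 = 2^(2 + 1) + 2 ↦ 3^(3 + 1) + 3|_3 = 84 ⇒ 83
(1) 83|_3 = 3^(3 + 1) + 2 ↦ 4^(4 + 1) + 2|_4 = 1026 ⇒ 1025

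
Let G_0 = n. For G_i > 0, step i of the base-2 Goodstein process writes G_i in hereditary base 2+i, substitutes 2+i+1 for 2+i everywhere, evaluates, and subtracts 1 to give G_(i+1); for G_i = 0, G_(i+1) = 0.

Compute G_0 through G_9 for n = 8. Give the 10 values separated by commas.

8, 80, 553, 6310, 93395, 1647195, 33554571, 774841151, 20000000211, 570623341475

G_0 = 8. HB_2(8) = 2^(2 + 1). Bump = 81. G_1 = 80.
G_1 = 80. HB_3(80) = 2·3^3 + 2·3^2 + 2·3 + 2. Bump = 554. G_2 = 553.
G_2 = 553. HB_4(553) = 2·4^4 + 2·4^2 + 2·4 + 1. Bump = 6311. G_3 = 6310.
G_3 = 6310. HB_5(6310) = 2·5^5 + 2·5^2 + 2·5. Bump = 93396. G_4 = 93395.
G_4 = 93395. HB_6(93395) = 2·6^6 + 2·6^2 + 6 + 5. Bump = 1647196. G_5 = 1647195.
G_5 = 1647195. HB_7(1647195) = 2·7^7 + 2·7^2 + 7 + 4. Bump = 33554572. G_6 = 33554571.
G_6 = 33554571. HB_8(33554571) = 2·8^8 + 2·8^2 + 8 + 3. Bump = 774841152. G_7 = 774841151.
G_7 = 774841151. HB_9(774841151) = 2·9^9 + 2·9^2 + 9 + 2. Bump = 20000000212. G_8 = 20000000211.
G_8 = 20000000211. HB_10(20000000211) = 2·10^10 + 2·10^2 + 10 + 1. Bump = 570623341476. G_9 = 570623341475.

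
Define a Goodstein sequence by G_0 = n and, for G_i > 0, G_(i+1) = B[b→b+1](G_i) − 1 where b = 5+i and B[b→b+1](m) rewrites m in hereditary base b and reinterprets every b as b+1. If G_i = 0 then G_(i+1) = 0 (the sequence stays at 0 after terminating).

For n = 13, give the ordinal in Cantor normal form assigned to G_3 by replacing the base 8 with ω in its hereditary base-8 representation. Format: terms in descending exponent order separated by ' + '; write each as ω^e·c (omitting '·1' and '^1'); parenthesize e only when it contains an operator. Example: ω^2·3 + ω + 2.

ω·2

step 0: 13 = 2·5 + 3; sub 6 for 5: 2·6 + 3; = 15; G_1 = 15−1 = 14
step 1: 14 = 2·6 + 2; sub 7 for 6: 2·7 + 2; = 16; G_2 = 16−1 = 15
step 2: 15 = 2·7 + 1; sub 8 for 7: 2·8 + 1; = 17; G_3 = 17−1 = 16
step 3: 16 = 2·8; sub 9 for 8: 2·9; = 18; G_4 = 18−1 = 17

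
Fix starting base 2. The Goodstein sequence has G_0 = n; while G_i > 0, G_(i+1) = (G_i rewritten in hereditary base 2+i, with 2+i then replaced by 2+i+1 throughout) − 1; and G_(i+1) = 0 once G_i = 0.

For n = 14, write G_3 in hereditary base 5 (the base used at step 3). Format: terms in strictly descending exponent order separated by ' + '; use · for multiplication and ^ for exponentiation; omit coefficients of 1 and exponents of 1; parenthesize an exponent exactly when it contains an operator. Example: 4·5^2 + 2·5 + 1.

14 —HB2→ 2^(2 + 1) + 2^2 + 2 —bump→ 3^(3 + 1) + 3^3 + 3 = 111 —(−1)→ 110
110 —HB3→ 3^(3 + 1) + 3^3 + 2 —bump→ 4^(4 + 1) + 4^4 + 2 = 1282 —(−1)→ 1281
1281 —HB4→ 4^(4 + 1) + 4^4 + 1 —bump→ 5^(5 + 1) + 5^5 + 1 = 18751 —(−1)→ 18750
18750 —HB5→ 5^(5 + 1) + 5^5 —bump→ 6^(6 + 1) + 6^6 = 326592 —(−1)→ 326591

5^(5 + 1) + 5^5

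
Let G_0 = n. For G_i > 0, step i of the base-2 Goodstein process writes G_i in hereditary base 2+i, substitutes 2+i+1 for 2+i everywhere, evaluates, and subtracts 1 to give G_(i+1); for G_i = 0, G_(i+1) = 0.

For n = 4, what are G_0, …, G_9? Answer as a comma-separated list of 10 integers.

4, 26, 41, 60, 83, 109, 139, 173, 211, 253

[0] 4 ≡ 2^2 (base 2). Lift 3: 27. −1: 26.
[1] 26 ≡ 2·3^2 + 2·3 + 2 (base 3). Lift 4: 42. −1: 41.
[2] 41 ≡ 2·4^2 + 2·4 + 1 (base 4). Lift 5: 61. −1: 60.
[3] 60 ≡ 2·5^2 + 2·5 (base 5). Lift 6: 84. −1: 83.
[4] 83 ≡ 2·6^2 + 6 + 5 (base 6). Lift 7: 110. −1: 109.
[5] 109 ≡ 2·7^2 + 7 + 4 (base 7). Lift 8: 140. −1: 139.
[6] 139 ≡ 2·8^2 + 8 + 3 (base 8). Lift 9: 174. −1: 173.
[7] 173 ≡ 2·9^2 + 9 + 2 (base 9). Lift 10: 212. −1: 211.
[8] 211 ≡ 2·10^2 + 10 + 1 (base 10). Lift 11: 254. −1: 253.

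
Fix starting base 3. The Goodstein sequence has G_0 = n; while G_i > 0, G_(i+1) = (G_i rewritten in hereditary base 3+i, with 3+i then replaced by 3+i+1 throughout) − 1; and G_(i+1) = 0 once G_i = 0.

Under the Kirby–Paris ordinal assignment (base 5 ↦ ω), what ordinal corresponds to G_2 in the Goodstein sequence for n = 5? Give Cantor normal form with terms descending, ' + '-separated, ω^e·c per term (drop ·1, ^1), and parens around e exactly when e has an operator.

ω

(0) 5|_3 = 3 + 2 ↦ 4 + 2|_4 = 6 ⇒ 5
(1) 5|_4 = 4 + 1 ↦ 5 + 1|_5 = 6 ⇒ 5
(2) 5|_5 = 5 ↦ 6|_6 = 6 ⇒ 5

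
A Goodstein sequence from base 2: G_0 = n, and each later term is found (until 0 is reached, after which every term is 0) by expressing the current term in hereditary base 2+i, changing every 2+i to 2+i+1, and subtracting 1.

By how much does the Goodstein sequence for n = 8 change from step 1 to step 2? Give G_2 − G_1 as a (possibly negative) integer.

G_0=8  [base 2] 2^(2 + 1)  →[2↦3]→  3^(3 + 1) = 81  −1 ⇒ G_1=80
G_1=80  [base 3] 2·3^3 + 2·3^2 + 2·3 + 2  →[3↦4]→  2·4^4 + 2·4^2 + 2·4 + 2 = 554  −1 ⇒ G_2=553

473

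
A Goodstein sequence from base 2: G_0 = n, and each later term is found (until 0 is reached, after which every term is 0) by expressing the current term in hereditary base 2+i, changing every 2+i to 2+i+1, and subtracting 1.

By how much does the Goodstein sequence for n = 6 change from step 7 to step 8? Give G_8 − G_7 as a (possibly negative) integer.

6 —HB2→ 2^2 + 2 —bump→ 3^3 + 3 = 30 —(−1)→ 29
29 —HB3→ 3^3 + 2 —bump→ 4^4 + 2 = 258 —(−1)→ 257
257 —HB4→ 4^4 + 1 —bump→ 5^5 + 1 = 3126 —(−1)→ 3125
3125 —HB5→ 5^5 —bump→ 6^6 = 46656 —(−1)→ 46655
46655 —HB6→ 5·6^5 + 5·6^4 + 5·6^3 + 5·6^2 + 5·6 + 5 —bump→ 5·7^5 + 5·7^4 + 5·7^3 + 5·7^2 + 5·7 + 5 = 98040 —(−1)→ 98039
98039 —HB7→ 5·7^5 + 5·7^4 + 5·7^3 + 5·7^2 + 5·7 + 4 —bump→ 5·8^5 + 5·8^4 + 5·8^3 + 5·8^2 + 5·8 + 4 = 187244 —(−1)→ 187243
187243 —HB8→ 5·8^5 + 5·8^4 + 5·8^3 + 5·8^2 + 5·8 + 3 —bump→ 5·9^5 + 5·9^4 + 5·9^3 + 5·9^2 + 5·9 + 3 = 332148 —(−1)→ 332147
332147 —HB9→ 5·9^5 + 5·9^4 + 5·9^3 + 5·9^2 + 5·9 + 2 —bump→ 5·10^5 + 5·10^4 + 5·10^3 + 5·10^2 + 5·10 + 2 = 555552 —(−1)→ 555551

223404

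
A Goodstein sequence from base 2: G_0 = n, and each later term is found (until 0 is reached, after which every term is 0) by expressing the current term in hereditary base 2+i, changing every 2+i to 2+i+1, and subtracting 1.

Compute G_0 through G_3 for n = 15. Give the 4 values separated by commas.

15, 111, 1283, 18752

G_0=15  [base 2] 2^(2 + 1) + 2^2 + 2 + 1  →[2↦3]→  3^(3 + 1) + 3^3 + 3 + 1 = 112  −1 ⇒ G_1=111
G_1=111  [base 3] 3^(3 + 1) + 3^3 + 3  →[3↦4]→  4^(4 + 1) + 4^4 + 4 = 1284  −1 ⇒ G_2=1283
G_2=1283  [base 4] 4^(4 + 1) + 4^4 + 3  →[4↦5]→  5^(5 + 1) + 5^5 + 3 = 18753  −1 ⇒ G_3=18752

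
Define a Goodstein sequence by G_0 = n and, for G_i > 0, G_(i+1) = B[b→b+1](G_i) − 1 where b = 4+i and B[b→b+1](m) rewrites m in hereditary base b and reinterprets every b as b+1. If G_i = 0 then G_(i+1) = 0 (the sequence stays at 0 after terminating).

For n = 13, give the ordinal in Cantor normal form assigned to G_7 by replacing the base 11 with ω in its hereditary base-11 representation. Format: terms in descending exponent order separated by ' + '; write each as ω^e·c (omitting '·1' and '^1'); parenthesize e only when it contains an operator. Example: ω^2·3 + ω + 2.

ω·2

G_0 = 13. HB_4(13) = 3·4 + 1. Bump = 16. G_1 = 15.
G_1 = 15. HB_5(15) = 3·5. Bump = 18. G_2 = 17.
G_2 = 17. HB_6(17) = 2·6 + 5. Bump = 19. G_3 = 18.
G_3 = 18. HB_7(18) = 2·7 + 4. Bump = 20. G_4 = 19.
G_4 = 19. HB_8(19) = 2·8 + 3. Bump = 21. G_5 = 20.
G_5 = 20. HB_9(20) = 2·9 + 2. Bump = 22. G_6 = 21.
G_6 = 21. HB_10(21) = 2·10 + 1. Bump = 23. G_7 = 22.
G_7 = 22. HB_11(22) = 2·11. Bump = 24. G_8 = 23.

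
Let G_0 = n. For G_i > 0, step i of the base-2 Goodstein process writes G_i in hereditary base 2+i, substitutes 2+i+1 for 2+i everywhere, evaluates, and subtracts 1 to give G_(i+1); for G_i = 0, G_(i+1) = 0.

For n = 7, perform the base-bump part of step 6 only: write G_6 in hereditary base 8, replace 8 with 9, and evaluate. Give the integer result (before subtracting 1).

step 0: 7 = 2^2 + 2 + 1; sub 3 for 2: 3^3 + 3 + 1; = 31; G_1 = 31−1 = 30
step 1: 30 = 3^3 + 3; sub 4 for 3: 4^4 + 4; = 260; G_2 = 260−1 = 259
step 2: 259 = 4^4 + 3; sub 5 for 4: 5^5 + 3; = 3128; G_3 = 3128−1 = 3127
step 3: 3127 = 5^5 + 2; sub 6 for 5: 6^6 + 2; = 46658; G_4 = 46658−1 = 46657
step 4: 46657 = 6^6 + 1; sub 7 for 6: 7^7 + 1; = 823544; G_5 = 823544−1 = 823543
step 5: 823543 = 7^7; sub 8 for 7: 8^8; = 16777216; G_6 = 16777216−1 = 16777215
step 6: 16777215 = 7·8^7 + 7·8^6 + 7·8^5 + 7·8^4 + 7·8^3 + 7·8^2 + 7·8 + 7; sub 9 for 8: 7·9^7 + 7·9^6 + 7·9^5 + 7·9^4 + 7·9^3 + 7·9^2 + 7·9 + 7; = 37665880; G_7 = 37665880−1 = 37665879

37665880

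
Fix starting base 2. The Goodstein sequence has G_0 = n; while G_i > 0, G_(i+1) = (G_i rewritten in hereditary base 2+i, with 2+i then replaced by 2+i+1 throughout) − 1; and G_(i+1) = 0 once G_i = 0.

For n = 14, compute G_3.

18750

i=0: 14 = 2^(2 + 1) + 2^2 + 2 (b=2); 2→3: 3^(3 + 1) + 3^3 + 3 = 111; 111−1 = 110
i=1: 110 = 3^(3 + 1) + 3^3 + 2 (b=3); 3→4: 4^(4 + 1) + 4^4 + 2 = 1282; 1282−1 = 1281
i=2: 1281 = 4^(4 + 1) + 4^4 + 1 (b=4); 4→5: 5^(5 + 1) + 5^5 + 1 = 18751; 18751−1 = 18750
i=3: 18750 = 5^(5 + 1) + 5^5 (b=5); 5→6: 6^(6 + 1) + 6^6 = 326592; 326592−1 = 326591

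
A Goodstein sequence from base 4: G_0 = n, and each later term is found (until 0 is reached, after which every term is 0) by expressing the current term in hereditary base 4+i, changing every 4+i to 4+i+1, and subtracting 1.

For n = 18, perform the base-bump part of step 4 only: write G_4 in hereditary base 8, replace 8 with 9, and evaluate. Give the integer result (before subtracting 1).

59

G_0=18  [base 4] 4^2 + 2  →[4↦5]→  5^2 + 2 = 27  −1 ⇒ G_1=26
G_1=26  [base 5] 5^2 + 1  →[5↦6]→  6^2 + 1 = 37  −1 ⇒ G_2=36
G_2=36  [base 6] 6^2  →[6↦7]→  7^2 = 49  −1 ⇒ G_3=48
G_3=48  [base 7] 6·7 + 6  →[7↦8]→  6·8 + 6 = 54  −1 ⇒ G_4=53
G_4=53  [base 8] 6·8 + 5  →[8↦9]→  6·9 + 5 = 59  −1 ⇒ G_5=58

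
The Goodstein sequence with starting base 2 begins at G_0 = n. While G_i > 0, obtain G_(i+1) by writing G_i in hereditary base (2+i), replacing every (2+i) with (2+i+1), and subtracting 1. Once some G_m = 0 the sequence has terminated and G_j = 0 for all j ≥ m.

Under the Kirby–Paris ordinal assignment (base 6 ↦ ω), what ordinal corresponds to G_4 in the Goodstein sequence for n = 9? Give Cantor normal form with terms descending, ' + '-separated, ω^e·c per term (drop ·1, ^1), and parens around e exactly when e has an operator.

(0) 9|_2 = 2^(2 + 1) + 1 ↦ 3^(3 + 1) + 1|_3 = 82 ⇒ 81
(1) 81|_3 = 3^(3 + 1) ↦ 4^(4 + 1)|_4 = 1024 ⇒ 1023
(2) 1023|_4 = 3·4^4 + 3·4^3 + 3·4^2 + 3·4 + 3 ↦ 3·5^5 + 3·5^3 + 3·5^2 + 3·5 + 3|_5 = 9843 ⇒ 9842
(3) 9842|_5 = 3·5^5 + 3·5^3 + 3·5^2 + 3·5 + 2 ↦ 3·6^6 + 3·6^3 + 3·6^2 + 3·6 + 2|_6 = 140744 ⇒ 140743

ω^ω·3 + ω^3·3 + ω^2·3 + ω·3 + 1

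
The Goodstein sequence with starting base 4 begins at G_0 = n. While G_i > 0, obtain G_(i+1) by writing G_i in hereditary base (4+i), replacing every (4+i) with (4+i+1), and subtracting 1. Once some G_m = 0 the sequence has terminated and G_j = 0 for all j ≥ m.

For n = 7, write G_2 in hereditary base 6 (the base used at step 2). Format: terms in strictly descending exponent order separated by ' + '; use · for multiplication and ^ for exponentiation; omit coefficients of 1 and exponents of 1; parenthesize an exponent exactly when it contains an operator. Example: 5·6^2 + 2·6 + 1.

(0) 7|_4 = 4 + 3 ↦ 5 + 3|_5 = 8 ⇒ 7
(1) 7|_5 = 5 + 2 ↦ 6 + 2|_6 = 8 ⇒ 7
(2) 7|_6 = 6 + 1 ↦ 7 + 1|_7 = 8 ⇒ 7

6 + 1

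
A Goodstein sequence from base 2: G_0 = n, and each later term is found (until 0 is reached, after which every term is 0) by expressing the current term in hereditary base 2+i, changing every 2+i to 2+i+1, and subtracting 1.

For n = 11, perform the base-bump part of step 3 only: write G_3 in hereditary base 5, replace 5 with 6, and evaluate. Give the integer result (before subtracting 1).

step 0: 11 = 2^(2 + 1) + 2 + 1; sub 3 for 2: 3^(3 + 1) + 3 + 1; = 85; G_1 = 85−1 = 84
step 1: 84 = 3^(3 + 1) + 3; sub 4 for 3: 4^(4 + 1) + 4; = 1028; G_2 = 1028−1 = 1027
step 2: 1027 = 4^(4 + 1) + 3; sub 5 for 4: 5^(5 + 1) + 3; = 15628; G_3 = 15628−1 = 15627

279938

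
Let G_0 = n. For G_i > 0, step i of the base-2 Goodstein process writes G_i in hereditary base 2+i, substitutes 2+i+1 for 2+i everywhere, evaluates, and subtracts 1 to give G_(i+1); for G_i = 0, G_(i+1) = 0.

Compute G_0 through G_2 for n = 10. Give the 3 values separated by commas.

base 2: 10 = 2^(2 + 1) + 2; at 3: 3^(3 + 1) + 3 = 84; next = 83
base 3: 83 = 3^(3 + 1) + 2; at 4: 4^(4 + 1) + 2 = 1026; next = 1025

10, 83, 1025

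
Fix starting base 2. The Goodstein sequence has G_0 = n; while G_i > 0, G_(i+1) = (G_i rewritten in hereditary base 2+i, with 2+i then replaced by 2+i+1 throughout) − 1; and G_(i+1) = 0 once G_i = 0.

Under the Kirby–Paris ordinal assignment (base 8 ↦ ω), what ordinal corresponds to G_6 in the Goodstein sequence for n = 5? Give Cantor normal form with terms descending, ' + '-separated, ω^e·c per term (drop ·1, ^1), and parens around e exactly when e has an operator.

ω^3·3 + ω^2·3 + ω·2 + 7

[0] 5 ≡ 2^2 + 1 (base 2). Lift 3: 28. −1: 27.
[1] 27 ≡ 3^3 (base 3). Lift 4: 256. −1: 255.
[2] 255 ≡ 3·4^3 + 3·4^2 + 3·4 + 3 (base 4). Lift 5: 468. −1: 467.
[3] 467 ≡ 3·5^3 + 3·5^2 + 3·5 + 2 (base 5). Lift 6: 776. −1: 775.
[4] 775 ≡ 3·6^3 + 3·6^2 + 3·6 + 1 (base 6). Lift 7: 1198. −1: 1197.
[5] 1197 ≡ 3·7^3 + 3·7^2 + 3·7 (base 7). Lift 8: 1752. −1: 1751.
[6] 1751 ≡ 3·8^3 + 3·8^2 + 2·8 + 7 (base 8). Lift 9: 2455. −1: 2454.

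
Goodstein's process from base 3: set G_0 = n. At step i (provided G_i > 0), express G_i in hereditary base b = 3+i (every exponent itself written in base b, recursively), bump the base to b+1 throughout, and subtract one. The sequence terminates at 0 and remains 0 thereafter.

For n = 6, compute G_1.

step 0: 6 = 2·3; sub 4 for 3: 2·4; = 8; G_1 = 8−1 = 7
step 1: 7 = 4 + 3; sub 5 for 4: 5 + 3; = 8; G_2 = 8−1 = 7

7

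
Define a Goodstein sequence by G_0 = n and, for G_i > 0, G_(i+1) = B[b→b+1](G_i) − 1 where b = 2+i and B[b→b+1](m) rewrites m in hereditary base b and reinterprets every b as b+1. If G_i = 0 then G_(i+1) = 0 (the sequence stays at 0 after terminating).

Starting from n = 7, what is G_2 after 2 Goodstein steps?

259

G_0 = 7. HB_2(7) = 2^2 + 2 + 1. Bump = 31. G_1 = 30.
G_1 = 30. HB_3(30) = 3^3 + 3. Bump = 260. G_2 = 259.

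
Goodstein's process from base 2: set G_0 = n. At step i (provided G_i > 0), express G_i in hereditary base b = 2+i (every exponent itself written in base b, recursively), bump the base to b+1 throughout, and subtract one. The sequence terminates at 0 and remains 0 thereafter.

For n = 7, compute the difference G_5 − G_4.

(0) 7|_2 = 2^2 + 2 + 1 ↦ 3^3 + 3 + 1|_3 = 31 ⇒ 30
(1) 30|_3 = 3^3 + 3 ↦ 4^4 + 4|_4 = 260 ⇒ 259
(2) 259|_4 = 4^4 + 3 ↦ 5^5 + 3|_5 = 3128 ⇒ 3127
(3) 3127|_5 = 5^5 + 2 ↦ 6^6 + 2|_6 = 46658 ⇒ 46657
(4) 46657|_6 = 6^6 + 1 ↦ 7^7 + 1|_7 = 823544 ⇒ 823543

776886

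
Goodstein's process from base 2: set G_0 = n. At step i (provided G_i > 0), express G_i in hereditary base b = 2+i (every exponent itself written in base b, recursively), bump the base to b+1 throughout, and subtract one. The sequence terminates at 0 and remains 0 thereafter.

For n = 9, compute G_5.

base 2: 9 = 2^(2 + 1) + 1; at 3: 3^(3 + 1) + 1 = 82; next = 81
base 3: 81 = 3^(3 + 1); at 4: 4^(4 + 1) = 1024; next = 1023
base 4: 1023 = 3·4^4 + 3·4^3 + 3·4^2 + 3·4 + 3; at 5: 3·5^5 + 3·5^3 + 3·5^2 + 3·5 + 3 = 9843; next = 9842
base 5: 9842 = 3·5^5 + 3·5^3 + 3·5^2 + 3·5 + 2; at 6: 3·6^6 + 3·6^3 + 3·6^2 + 3·6 + 2 = 140744; next = 140743
base 6: 140743 = 3·6^6 + 3·6^3 + 3·6^2 + 3·6 + 1; at 7: 3·7^7 + 3·7^3 + 3·7^2 + 3·7 + 1 = 2471827; next = 2471826

2471826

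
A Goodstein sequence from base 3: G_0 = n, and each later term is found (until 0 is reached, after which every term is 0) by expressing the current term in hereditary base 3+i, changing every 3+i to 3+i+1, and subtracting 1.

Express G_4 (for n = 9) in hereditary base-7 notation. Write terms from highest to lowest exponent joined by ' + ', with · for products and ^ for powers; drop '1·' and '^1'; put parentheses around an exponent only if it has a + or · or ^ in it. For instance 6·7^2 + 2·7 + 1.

G_0=9  [base 3] 3^2  →[3↦4]→  4^2 = 16  −1 ⇒ G_1=15
G_1=15  [base 4] 3·4 + 3  →[4↦5]→  3·5 + 3 = 18  −1 ⇒ G_2=17
G_2=17  [base 5] 3·5 + 2  →[5↦6]→  3·6 + 2 = 20  −1 ⇒ G_3=19
G_3=19  [base 6] 3·6 + 1  →[6↦7]→  3·7 + 1 = 22  −1 ⇒ G_4=21
G_4=21  [base 7] 3·7  →[7↦8]→  3·8 = 24  −1 ⇒ G_5=23

3·7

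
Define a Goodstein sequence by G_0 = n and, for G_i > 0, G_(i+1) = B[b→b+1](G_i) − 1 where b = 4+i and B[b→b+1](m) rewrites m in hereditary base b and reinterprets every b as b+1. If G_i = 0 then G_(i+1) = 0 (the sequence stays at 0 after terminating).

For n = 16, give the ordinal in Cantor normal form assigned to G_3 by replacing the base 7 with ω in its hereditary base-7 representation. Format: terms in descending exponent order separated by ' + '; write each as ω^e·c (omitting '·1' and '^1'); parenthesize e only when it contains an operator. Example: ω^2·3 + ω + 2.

ω·4 + 2

i=0: 16 = 4^2 (b=4); 4→5: 5^2 = 25; 25−1 = 24
i=1: 24 = 4·5 + 4 (b=5); 5→6: 4·6 + 4 = 28; 28−1 = 27
i=2: 27 = 4·6 + 3 (b=6); 6→7: 4·7 + 3 = 31; 31−1 = 30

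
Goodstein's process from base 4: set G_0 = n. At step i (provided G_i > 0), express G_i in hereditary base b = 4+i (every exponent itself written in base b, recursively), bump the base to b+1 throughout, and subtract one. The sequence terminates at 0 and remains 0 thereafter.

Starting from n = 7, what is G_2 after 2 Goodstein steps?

7

(0) 7|_4 = 4 + 3 ↦ 5 + 3|_5 = 8 ⇒ 7
(1) 7|_5 = 5 + 2 ↦ 6 + 2|_6 = 8 ⇒ 7
(2) 7|_6 = 6 + 1 ↦ 7 + 1|_7 = 8 ⇒ 7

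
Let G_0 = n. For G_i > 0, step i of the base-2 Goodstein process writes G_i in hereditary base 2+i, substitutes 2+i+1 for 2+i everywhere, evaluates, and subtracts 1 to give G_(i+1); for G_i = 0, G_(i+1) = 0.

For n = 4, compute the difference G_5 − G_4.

base 2: 4 = 2^2; at 3: 3^3 = 27; next = 26
base 3: 26 = 2·3^2 + 2·3 + 2; at 4: 2·4^2 + 2·4 + 2 = 42; next = 41
base 4: 41 = 2·4^2 + 2·4 + 1; at 5: 2·5^2 + 2·5 + 1 = 61; next = 60
base 5: 60 = 2·5^2 + 2·5; at 6: 2·6^2 + 2·6 = 84; next = 83
base 6: 83 = 2·6^2 + 6 + 5; at 7: 2·7^2 + 7 + 5 = 110; next = 109

26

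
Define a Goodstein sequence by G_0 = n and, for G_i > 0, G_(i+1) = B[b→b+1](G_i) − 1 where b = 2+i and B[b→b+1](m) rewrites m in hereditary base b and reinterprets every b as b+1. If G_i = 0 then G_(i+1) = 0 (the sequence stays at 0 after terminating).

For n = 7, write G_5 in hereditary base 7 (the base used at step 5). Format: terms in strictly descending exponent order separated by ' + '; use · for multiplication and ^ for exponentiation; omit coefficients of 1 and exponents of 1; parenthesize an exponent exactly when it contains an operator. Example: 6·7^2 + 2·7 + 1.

7^7

(0) 7|_2 = 2^2 + 2 + 1 ↦ 3^3 + 3 + 1|_3 = 31 ⇒ 30
(1) 30|_3 = 3^3 + 3 ↦ 4^4 + 4|_4 = 260 ⇒ 259
(2) 259|_4 = 4^4 + 3 ↦ 5^5 + 3|_5 = 3128 ⇒ 3127
(3) 3127|_5 = 5^5 + 2 ↦ 6^6 + 2|_6 = 46658 ⇒ 46657
(4) 46657|_6 = 6^6 + 1 ↦ 7^7 + 1|_7 = 823544 ⇒ 823543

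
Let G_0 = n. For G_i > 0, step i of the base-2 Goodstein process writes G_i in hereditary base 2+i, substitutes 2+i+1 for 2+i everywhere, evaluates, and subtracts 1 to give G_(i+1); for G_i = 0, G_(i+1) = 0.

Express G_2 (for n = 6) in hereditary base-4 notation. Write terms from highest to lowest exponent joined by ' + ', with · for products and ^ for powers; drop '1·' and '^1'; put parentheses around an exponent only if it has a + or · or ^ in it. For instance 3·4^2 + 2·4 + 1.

4^4 + 1

step 0: 6 = 2^2 + 2; sub 3 for 2: 3^3 + 3; = 30; G_1 = 30−1 = 29
step 1: 29 = 3^3 + 2; sub 4 for 3: 4^4 + 2; = 258; G_2 = 258−1 = 257
step 2: 257 = 4^4 + 1; sub 5 for 4: 5^5 + 1; = 3126; G_3 = 3126−1 = 3125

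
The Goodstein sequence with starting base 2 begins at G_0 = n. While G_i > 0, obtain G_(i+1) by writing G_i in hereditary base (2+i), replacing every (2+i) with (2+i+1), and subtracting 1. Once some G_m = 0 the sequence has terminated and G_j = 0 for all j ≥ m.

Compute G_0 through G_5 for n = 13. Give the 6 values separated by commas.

base 2: 13 = 2^(2 + 1) + 2^2 + 1; at 3: 3^(3 + 1) + 3^3 + 1 = 109; next = 108
base 3: 108 = 3^(3 + 1) + 3^3; at 4: 4^(4 + 1) + 4^4 = 1280; next = 1279
base 4: 1279 = 4^(4 + 1) + 3·4^3 + 3·4^2 + 3·4 + 3; at 5: 5^(5 + 1) + 3·5^3 + 3·5^2 + 3·5 + 3 = 16093; next = 16092
base 5: 16092 = 5^(5 + 1) + 3·5^3 + 3·5^2 + 3·5 + 2; at 6: 6^(6 + 1) + 3·6^3 + 3·6^2 + 3·6 + 2 = 280712; next = 280711
base 6: 280711 = 6^(6 + 1) + 3·6^3 + 3·6^2 + 3·6 + 1; at 7: 7^(7 + 1) + 3·7^3 + 3·7^2 + 3·7 + 1 = 5765999; next = 5765998

13, 108, 1279, 16092, 280711, 5765998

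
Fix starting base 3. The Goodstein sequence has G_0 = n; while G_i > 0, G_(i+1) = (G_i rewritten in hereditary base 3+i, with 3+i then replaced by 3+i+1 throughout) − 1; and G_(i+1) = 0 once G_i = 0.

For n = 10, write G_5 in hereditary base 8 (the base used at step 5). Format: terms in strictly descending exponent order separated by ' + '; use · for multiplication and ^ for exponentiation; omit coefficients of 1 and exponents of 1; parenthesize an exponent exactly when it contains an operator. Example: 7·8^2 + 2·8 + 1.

4·8 + 1

[0] 10 ≡ 3^2 + 1 (base 3). Lift 4: 17. −1: 16.
[1] 16 ≡ 4^2 (base 4). Lift 5: 25. −1: 24.
[2] 24 ≡ 4·5 + 4 (base 5). Lift 6: 28. −1: 27.
[3] 27 ≡ 4·6 + 3 (base 6). Lift 7: 31. −1: 30.
[4] 30 ≡ 4·7 + 2 (base 7). Lift 8: 34. −1: 33.
[5] 33 ≡ 4·8 + 1 (base 8). Lift 9: 37. −1: 36.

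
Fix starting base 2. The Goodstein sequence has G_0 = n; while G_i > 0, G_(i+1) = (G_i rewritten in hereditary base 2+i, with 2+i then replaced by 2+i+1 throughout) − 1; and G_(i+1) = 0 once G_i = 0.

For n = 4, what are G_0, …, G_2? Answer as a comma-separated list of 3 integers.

G_0 = 4. HB_2(4) = 2^2. Bump = 27. G_1 = 26.
G_1 = 26. HB_3(26) = 2·3^2 + 2·3 + 2. Bump = 42. G_2 = 41.

4, 26, 41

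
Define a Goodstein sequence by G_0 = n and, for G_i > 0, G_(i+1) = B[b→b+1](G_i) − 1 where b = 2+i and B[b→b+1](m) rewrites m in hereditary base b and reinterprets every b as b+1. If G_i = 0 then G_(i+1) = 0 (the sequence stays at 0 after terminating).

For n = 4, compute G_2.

41

4 —HB2→ 2^2 —bump→ 3^3 = 27 —(−1)→ 26
26 —HB3→ 2·3^2 + 2·3 + 2 —bump→ 2·4^2 + 2·4 + 2 = 42 —(−1)→ 41
41 —HB4→ 2·4^2 + 2·4 + 1 —bump→ 2·5^2 + 2·5 + 1 = 61 —(−1)→ 60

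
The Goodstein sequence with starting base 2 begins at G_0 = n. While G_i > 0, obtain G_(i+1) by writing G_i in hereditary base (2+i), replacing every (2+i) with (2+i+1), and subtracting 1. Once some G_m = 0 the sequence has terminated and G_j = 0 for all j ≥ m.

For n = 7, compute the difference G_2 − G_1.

G_0 = 7. HB_2(7) = 2^2 + 2 + 1. Bump = 31. G_1 = 30.
G_1 = 30. HB_3(30) = 3^3 + 3. Bump = 260. G_2 = 259.

229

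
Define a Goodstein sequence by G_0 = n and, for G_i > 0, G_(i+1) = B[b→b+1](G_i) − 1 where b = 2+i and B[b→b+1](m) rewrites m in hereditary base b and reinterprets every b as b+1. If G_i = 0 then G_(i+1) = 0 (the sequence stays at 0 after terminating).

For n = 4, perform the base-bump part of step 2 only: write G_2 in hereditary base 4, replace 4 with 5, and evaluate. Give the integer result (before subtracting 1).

61

(0) 4|_2 = 2^2 ↦ 3^3|_3 = 27 ⇒ 26
(1) 26|_3 = 2·3^2 + 2·3 + 2 ↦ 2·4^2 + 2·4 + 2|_4 = 42 ⇒ 41
(2) 41|_4 = 2·4^2 + 2·4 + 1 ↦ 2·5^2 + 2·5 + 1|_5 = 61 ⇒ 60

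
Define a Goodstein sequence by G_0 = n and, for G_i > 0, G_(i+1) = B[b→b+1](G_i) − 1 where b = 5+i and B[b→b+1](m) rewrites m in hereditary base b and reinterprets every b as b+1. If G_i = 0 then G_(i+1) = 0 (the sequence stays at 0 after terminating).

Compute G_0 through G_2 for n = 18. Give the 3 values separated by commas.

step 0: 18 = 3·5 + 3; sub 6 for 5: 3·6 + 3; = 21; G_1 = 21−1 = 20
step 1: 20 = 3·6 + 2; sub 7 for 6: 3·7 + 2; = 23; G_2 = 23−1 = 22

18, 20, 22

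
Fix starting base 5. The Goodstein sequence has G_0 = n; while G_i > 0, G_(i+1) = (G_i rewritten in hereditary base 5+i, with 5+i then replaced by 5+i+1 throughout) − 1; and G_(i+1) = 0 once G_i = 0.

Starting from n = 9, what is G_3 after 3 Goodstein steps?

base 5: 9 = 5 + 4; at 6: 6 + 4 = 10; next = 9
base 6: 9 = 6 + 3; at 7: 7 + 3 = 10; next = 9
base 7: 9 = 7 + 2; at 8: 8 + 2 = 10; next = 9
base 8: 9 = 8 + 1; at 9: 9 + 1 = 10; next = 9

9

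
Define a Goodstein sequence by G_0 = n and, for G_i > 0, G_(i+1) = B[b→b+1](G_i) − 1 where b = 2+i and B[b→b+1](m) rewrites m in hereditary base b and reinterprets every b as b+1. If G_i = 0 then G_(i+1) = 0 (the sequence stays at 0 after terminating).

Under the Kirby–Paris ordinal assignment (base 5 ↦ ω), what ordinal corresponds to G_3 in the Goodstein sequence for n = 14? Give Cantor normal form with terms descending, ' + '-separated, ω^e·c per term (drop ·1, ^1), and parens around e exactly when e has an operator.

G_0 = 14. HB_2(14) = 2^(2 + 1) + 2^2 + 2. Bump = 111. G_1 = 110.
G_1 = 110. HB_3(110) = 3^(3 + 1) + 3^3 + 2. Bump = 1282. G_2 = 1281.
G_2 = 1281. HB_4(1281) = 4^(4 + 1) + 4^4 + 1. Bump = 18751. G_3 = 18750.
G_3 = 18750. HB_5(18750) = 5^(5 + 1) + 5^5. Bump = 326592. G_4 = 326591.

ω^(ω + 1) + ω^ω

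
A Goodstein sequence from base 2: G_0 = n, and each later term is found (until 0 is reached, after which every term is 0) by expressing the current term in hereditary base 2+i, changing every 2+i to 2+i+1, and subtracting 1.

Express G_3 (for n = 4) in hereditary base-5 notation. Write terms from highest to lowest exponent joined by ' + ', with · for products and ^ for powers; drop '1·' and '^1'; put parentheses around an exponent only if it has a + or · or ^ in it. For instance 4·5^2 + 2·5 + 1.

2·5^2 + 2·5

step 0: 4 = 2^2; sub 3 for 2: 3^3; = 27; G_1 = 27−1 = 26
step 1: 26 = 2·3^2 + 2·3 + 2; sub 4 for 3: 2·4^2 + 2·4 + 2; = 42; G_2 = 42−1 = 41
step 2: 41 = 2·4^2 + 2·4 + 1; sub 5 for 4: 2·5^2 + 2·5 + 1; = 61; G_3 = 61−1 = 60
step 3: 60 = 2·5^2 + 2·5; sub 6 for 5: 2·6^2 + 2·6; = 84; G_4 = 84−1 = 83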